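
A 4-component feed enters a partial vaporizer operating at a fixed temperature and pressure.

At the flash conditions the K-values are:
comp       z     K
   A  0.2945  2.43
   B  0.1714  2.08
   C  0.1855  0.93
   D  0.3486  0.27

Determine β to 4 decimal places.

Let β = V/F and solve Σ zᵢ(Kᵢ−1)/(1+β(Kᵢ−1)) = 0.
Feasibility: ΣzᵢKᵢ = 1.3388, Σzᵢ/Kᵢ = 1.6942 — both > 1, two phases present.
Newton–Raphson from β = 0.5:
  β = 0.5000: g = -0.04845, g' = -0.7507 → β = 0.4355
  β = 0.4355: g = -0.00104, g' = -0.7214 → β = 0.4340
Converged at β = 0.4340.

β = 0.4340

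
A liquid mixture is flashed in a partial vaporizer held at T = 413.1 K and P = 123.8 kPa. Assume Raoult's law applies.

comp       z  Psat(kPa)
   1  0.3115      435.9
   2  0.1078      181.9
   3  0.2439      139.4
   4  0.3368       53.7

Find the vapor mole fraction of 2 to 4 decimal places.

Raoult's law: Kᵢ = Pᵢˢᵃᵗ/P = Pᵢˢᵃᵗ/123.8.
  K_1 = 435.9/123.8 = 3.521002, K_2 = 181.9/123.8 = 1.469305, K_3 = 139.4/123.8 = 1.126010, K_4 = 53.7/123.8 = 0.433764
Let ψ = V/F and solve Σ zᵢ(Kᵢ−1)/(1+ψ(Kᵢ−1)) = 0.
Check two-phase: ΣzᵢKᵢ = 1.6759 > 1 and Σzᵢ/Kᵢ = 1.1549 > 1, so g(0) = 0.6759 > 0 and g(1) = -0.1549 < 0.
Iterate (Newton) starting at ψ = 0.5:
  ψ = 0.5000: g = 0.15126, g' = -0.6166 → ψ = 0.7453
  ψ = 0.7453: g = 0.00838, g' = -0.5784 → ψ = 0.7598
Converged at ψ = 0.7598.
Compositions from xᵢ = zᵢ/(1+ψ(Kᵢ−1)), yᵢ = Kᵢxᵢ:
  1: x = 0.1068, y = 0.3762
  2: x = 0.0795, y = 0.1168
  3: x = 0.2226, y = 0.2506
  4: x = 0.5911, y = 0.2564

y_2 = 0.1168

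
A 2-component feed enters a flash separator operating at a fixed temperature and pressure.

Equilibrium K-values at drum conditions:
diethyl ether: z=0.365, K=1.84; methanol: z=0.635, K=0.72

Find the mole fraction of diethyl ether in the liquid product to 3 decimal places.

x_diethyl ether = 0.250

Material balance + equilibrium reduce to Σ zᵢ(Kᵢ−1)/(1+β(Kᵢ−1)) = 0.
Check two-phase: ΣzᵢKᵢ = 1.129 > 1 and Σzᵢ/Kᵢ = 1.080 > 1, so g(0) = 0.129 > 0 and g(1) = -0.080 < 0.
Binary case is linear: z₁(K₁−1)(1+β(K₂−1)) + z₂(K₂−1)(1+β(K₁−1)) = 0
⇒ β = [z₁(K₁−1)+z₂(K₂−1)] / [−(K₁−1)(K₂−1)] = 0.1288/0.2352 = 0.548
Compositions from xᵢ = zᵢ/(1+β(Kᵢ−1)), yᵢ = Kᵢxᵢ:
  diethyl ether: x = 0.250, y = 0.460
  methanol: x = 0.750, y = 0.540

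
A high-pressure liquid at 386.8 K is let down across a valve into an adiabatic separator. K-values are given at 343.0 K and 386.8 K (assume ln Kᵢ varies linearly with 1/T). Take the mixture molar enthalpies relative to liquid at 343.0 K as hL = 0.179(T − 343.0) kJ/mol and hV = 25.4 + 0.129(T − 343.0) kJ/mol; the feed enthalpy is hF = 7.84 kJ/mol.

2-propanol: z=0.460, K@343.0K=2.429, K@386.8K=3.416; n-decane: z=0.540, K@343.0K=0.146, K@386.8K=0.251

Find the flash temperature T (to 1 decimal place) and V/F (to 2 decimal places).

Adiabatic flash: solve Rachford–Rice at each trial T, then check hF = ψ·hV(T) + (1−ψ)·hL(T).
  T = 343.0 K: K = (2.429, 0.146), RR gives ψ = 0.161, H_out = 4.083 kJ/mol
  T = 386.8 K: K = (3.416, 0.251), RR gives ψ = 0.391, H_out = 16.907 kJ/mol
  T = 364.9 K: K = (2.910, 0.195), RR gives ψ = 0.288, H_out = 10.930 kJ/mol
  T = 353.9 K: K = (2.665, 0.169), RR gives ψ = 0.229, H_out = 7.652 kJ/mol
  T = 359.4 K: K = (2.787, 0.182), RR gives ψ = 0.260, H_out = 9.323 kJ/mol
  T = 356.6 K: K = (2.725, 0.175), RR gives ψ = 0.245, H_out = 8.481 kJ/mol
  T = 355.2 K: K = (2.694, 0.172), RR gives ψ = 0.237, H_out = 8.053 kJ/mol
Linear interpolation between T = 353.9 (H_out = 7.652) and T = 355.2 (H_out = 8.053) on hF = 7.84 gives T ≈ 354.5 K, at which ψ = 0.23.

T = 354.5 K, V/F = 0.23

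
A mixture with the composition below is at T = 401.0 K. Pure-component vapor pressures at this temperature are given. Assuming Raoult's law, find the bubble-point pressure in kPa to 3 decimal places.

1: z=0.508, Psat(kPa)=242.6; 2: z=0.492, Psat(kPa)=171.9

At the bubble point ψ → 0, so ΣzᵢKᵢ = 1 with Kᵢ = Pᵢˢᵃᵗ/P ⇒ P = ΣzᵢPᵢˢᵃᵗ.
P = 0.508·242.6 + 0.492·171.9 = 207.816 kPa

Pbub = 207.816 kPa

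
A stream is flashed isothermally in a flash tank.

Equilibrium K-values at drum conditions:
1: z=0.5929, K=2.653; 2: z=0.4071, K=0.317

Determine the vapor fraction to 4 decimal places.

ψ = 0.6218

Newton–Raphson from ψ = 0.39:
  ψ = 0.3900: g = 0.21690, g' = -0.9518 → ψ = 0.6179
  ψ = 0.6179: g = 0.00378, g' = -0.9650 → ψ = 0.6218
Converged at ψ = 0.6218.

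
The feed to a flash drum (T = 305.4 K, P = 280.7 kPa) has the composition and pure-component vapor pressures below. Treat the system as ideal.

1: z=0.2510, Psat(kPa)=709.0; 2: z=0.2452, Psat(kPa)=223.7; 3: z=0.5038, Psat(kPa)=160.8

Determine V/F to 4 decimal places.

V/F = 0.2136

Raoult's law: Kᵢ = Pᵢˢᵃᵗ/P = Pᵢˢᵃᵗ/280.7.
  K_1 = 709.0/280.7 = 2.525828, K_2 = 223.7/280.7 = 0.796936, K_3 = 160.8/280.7 = 0.572854
Material balance + equilibrium reduce to Σ zᵢ(Kᵢ−1)/(1+V/F(Kᵢ−1)) = 0.
Check two-phase: ΣzᵢKᵢ = 1.1180 > 1 and Σzᵢ/Kᵢ = 1.2865 > 1, so g(0) = 0.1180 > 0 and g(1) = -0.2865 < 0.
Iterate (Newton) starting at V/F = 0.5:
  V/F = 0.5000: g = -0.11181, g' = -0.3492 → V/F = 0.1798
  V/F = 0.1798: g = 0.01576, g' = -0.4786 → V/F = 0.2127
  V/F = 0.2127: g = 0.00039, g' = -0.4553 → V/F = 0.2136
Converged at V/F = 0.2136.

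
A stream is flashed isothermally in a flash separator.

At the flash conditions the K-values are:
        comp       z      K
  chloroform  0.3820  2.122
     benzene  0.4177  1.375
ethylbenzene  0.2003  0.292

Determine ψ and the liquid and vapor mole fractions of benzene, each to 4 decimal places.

Rachford–Rice: g(ψ) = Σ zᵢ(Kᵢ−1)/(1+ψ(Kᵢ−1)) = 0.
Check two-phase: ΣzᵢKᵢ = 1.4434 > 1 and Σzᵢ/Kᵢ = 1.1698 > 1, so g(0) = 0.4434 > 0 and g(1) = -0.1698 < 0.
Iterate (Newton) starting at ψ = 0.5:
  ψ = 0.5000: g = 0.18695, g' = -0.4796 → ψ = 0.8898
  ψ = 0.8898: g = -0.05133, g' = -0.8868 → ψ = 0.8319
  ψ = 0.8319: g = -0.00397, g' = -0.7571 → ψ = 0.8267
  ψ = 0.8267: g = -0.00003, g' = -0.7474 → ψ = 0.8266
Converged at ψ = 0.8266.
Compositions from xᵢ = zᵢ/(1+ψ(Kᵢ−1)), yᵢ = Kᵢxᵢ:
  chloroform: x = 0.1982, y = 0.4205
  benzene: x = 0.3189, y = 0.4384
  ethylbenzene: x = 0.4830, y = 0.1410

ψ = 0.8266, x_benzene = 0.3189, y_benzene = 0.4384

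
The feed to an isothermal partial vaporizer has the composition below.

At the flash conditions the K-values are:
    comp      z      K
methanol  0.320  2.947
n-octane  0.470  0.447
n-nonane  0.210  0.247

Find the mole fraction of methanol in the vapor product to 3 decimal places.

y_methanol = 0.709

Rachford–Rice: g(β) = Σ zᵢ(Kᵢ−1)/(1+β(Kᵢ−1)) = 0.
Check two-phase: ΣzᵢKᵢ = 1.205 > 1 and Σzᵢ/Kᵢ = 2.010 > 1, so g(0) = 0.205 > 0 and g(1) = -1.010 < 0.
Iterate (Newton) starting at β = 0.5:
  β = 0.500: g = -0.2972, g' = -0.892 → β = 0.167
  β = 0.167: g = 0.0029, g' = -1.021 → β = 0.170
Converged at β = 0.170.
Compositions from xᵢ = zᵢ/(1+β(Kᵢ−1)), yᵢ = Kᵢxᵢ:
  methanol: x = 0.240, y = 0.709
  n-octane: x = 0.519, y = 0.232
  n-nonane: x = 0.241, y = 0.059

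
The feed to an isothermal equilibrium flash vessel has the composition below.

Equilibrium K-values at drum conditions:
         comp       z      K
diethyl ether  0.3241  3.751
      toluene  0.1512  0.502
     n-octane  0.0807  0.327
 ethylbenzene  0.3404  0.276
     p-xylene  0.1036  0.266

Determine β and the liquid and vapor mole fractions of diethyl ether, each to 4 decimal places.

Let β = V/F and solve Σ zᵢ(Kᵢ−1)/(1+β(Kᵢ−1)) = 0.
Check two-phase: ΣzᵢKᵢ = 1.4395 > 1 and Σzᵢ/Kᵢ = 2.2572 > 1, so g(0) = 0.4395 > 0 and g(1) = -1.2572 < 0.
Newton–Raphson from β = 0.5:
  β = 0.5000: g = -0.31320, g' = -1.1618 → β = 0.2304
  β = 0.2304: g = 0.00904, g' = -1.3557 → β = 0.2371
Converged at β = 0.2371.
Compositions from xᵢ = zᵢ/(1+β(Kᵢ−1)), yᵢ = Kᵢxᵢ:
  diethyl ether: x = 0.1961, y = 0.7357
  toluene: x = 0.1714, y = 0.0861
  n-octane: x = 0.0960, y = 0.0314
  ethylbenzene: x = 0.4110, y = 0.1134
  p-xylene: x = 0.1254, y = 0.0334

β = 0.2371, x_diethyl ether = 0.1961, y_diethyl ether = 0.7357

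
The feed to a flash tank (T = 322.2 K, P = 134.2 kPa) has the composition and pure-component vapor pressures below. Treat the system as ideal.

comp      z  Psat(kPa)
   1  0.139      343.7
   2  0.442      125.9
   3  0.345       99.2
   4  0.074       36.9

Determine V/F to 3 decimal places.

Raoult's law: Kᵢ = Pᵢˢᵃᵗ/P = Pᵢˢᵃᵗ/134.2.
  K_1 = 343.7/134.2 = 2.56110, K_2 = 125.9/134.2 = 0.93815, K_3 = 99.2/134.2 = 0.73920, K_4 = 36.9/134.2 = 0.27496
Rachford–Rice: g(V/F) = Σ zᵢ(Kᵢ−1)/(1+V/F(Kᵢ−1)) = 0.
Check two-phase: ΣzᵢKᵢ = 1.046 > 1 and Σzᵢ/Kᵢ = 1.261 > 1, so g(0) = 0.046 > 0 and g(1) = -0.261 < 0.
Iterate (Newton) starting at V/F = 0.5:
  V/F = 0.500: g = -0.0940, g' = -0.235 → V/F = 0.101
  V/F = 0.101: g = 0.0097, g' = -0.325 → V/F = 0.131
Converged at V/F = 0.131.

V/F = 0.131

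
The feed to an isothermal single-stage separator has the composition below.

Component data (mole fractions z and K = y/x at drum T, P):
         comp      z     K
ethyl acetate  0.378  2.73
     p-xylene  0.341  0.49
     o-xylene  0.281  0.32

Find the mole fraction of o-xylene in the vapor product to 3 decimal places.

Let β = V/F and solve Σ zᵢ(Kᵢ−1)/(1+β(Kᵢ−1)) = 0.
g(0) = ΣzᵢKᵢ − 1 = 0.289 and g(1) = 1 − Σzᵢ/Kᵢ = -0.713, so a root lies in (0, 1).
Newton iteration, β⁰ = 0.5:
  β = 0.500: g = -0.1723, g' = -0.783 → β = 0.280
  β = 0.280: g = 0.0016, g' = -0.832 → β = 0.282
Converged at β = 0.282.
Compositions from xᵢ = zᵢ/(1+β(Kᵢ−1)), yᵢ = Kᵢxᵢ:
  ethyl acetate: x = 0.254, y = 0.694
  p-xylene: x = 0.398, y = 0.195
  o-xylene: x = 0.348, y = 0.111

y_o-xylene = 0.111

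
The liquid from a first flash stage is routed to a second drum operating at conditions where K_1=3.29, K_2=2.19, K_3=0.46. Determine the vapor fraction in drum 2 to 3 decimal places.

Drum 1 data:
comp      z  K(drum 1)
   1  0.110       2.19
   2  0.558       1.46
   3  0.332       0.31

Drum 1:
Let ψ₁ = V/F and solve Σ zᵢ(Kᵢ−1)/(1+ψ₁(Kᵢ−1)) = 0.
g(0) = ΣzᵢKᵢ − 1 = 0.159 and g(1) = 1 − Σzᵢ/Kᵢ = -0.503, so a root lies in (0, 1).
Newton iteration, ψ₁⁰ = 0.42:
  ψ₁ = 0.420: g = -0.0202, g' = -0.466 → ψ₁ = 0.377
  ψ₁ = 0.377: g = -0.0004, g' = -0.449 → ψ₁ = 0.376
Converged at ψ₁ = 0.376.
Drum-1 compositions:
  1: x = 0.076, y = 0.166
  2: x = 0.476, y = 0.695
  3: x = 0.448, y = 0.139
Drum-2 feed = drum-1 liquid: z₂ = (0.0760, 0.4757, 0.4482).
Drum 2:
Newton–Raphson from ψ₂ = 0.68:
  ψ₂ = 0.680: g = -0.0015, g' = -0.593 → ψ₂ = 0.677
Converged at ψ₂ = 0.677.
  1: x = 0.030, y = 0.098
  2: x = 0.263, y = 0.577
  3: x = 0.707, y = 0.325

V/F (drum 2) = 0.677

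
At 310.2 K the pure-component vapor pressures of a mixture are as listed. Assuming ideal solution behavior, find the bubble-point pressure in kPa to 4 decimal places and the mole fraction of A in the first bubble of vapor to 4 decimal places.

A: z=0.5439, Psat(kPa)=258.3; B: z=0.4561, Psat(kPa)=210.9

At the bubble point ψ → 0, so ΣzᵢKᵢ = 1 with Kᵢ = Pᵢˢᵃᵗ/P ⇒ P = ΣzᵢPᵢˢᵃᵗ.
P = 0.5439·258.3 + 0.4561·210.9 = 236.6809 kPa
yᵢ = zᵢPᵢˢᵃᵗ/P ⇒ y_A = 0.5439·258.3/236.6809 = 0.5936

Pbub = 236.6809 kPa, y_A = 0.5936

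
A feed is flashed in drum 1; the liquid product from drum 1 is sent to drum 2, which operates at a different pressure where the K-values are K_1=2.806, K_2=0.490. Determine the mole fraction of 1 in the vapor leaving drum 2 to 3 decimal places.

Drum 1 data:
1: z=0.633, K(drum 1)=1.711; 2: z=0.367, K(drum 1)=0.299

Drum 1:
Material balance + equilibrium reduce to Σ zᵢ(Kᵢ−1)/(1+ψ₁(Kᵢ−1)) = 0.
g(0) = ΣzᵢKᵢ − 1 = 0.193 and g(1) = 1 − Σzᵢ/Kᵢ = -0.597, so a root lies in (0, 1).
Newton–Raphson from ψ₁ = 0.43:
  ψ₁ = 0.430: g = -0.0236, g' = -0.557 → ψ₁ = 0.388
  ψ₁ = 0.388: g = -0.0005, g' = -0.537 → ψ₁ = 0.387
Converged at ψ₁ = 0.387.
Drum-1 compositions:
  1: x = 0.496, y = 0.849
  2: x = 0.504, y = 0.151
Drum-2 feed = drum-1 liquid: z₂ = (0.4965, 0.5035).
Drum 2:
Material balance + equilibrium reduce to Σ zᵢ(Kᵢ−1)/(1+ψ₂(Kᵢ−1)) = 0.
Check two-phase: ΣzᵢKᵢ = 1.640 > 1 and Σzᵢ/Kᵢ = 1.205 > 1, so g(0) = 0.640 > 0 and g(1) = -0.205 < 0.
Newton–Raphson from ψ₂ = 0.5:
  ψ₂ = 0.500: g = 0.1264, g' = -0.683 → ψ₂ = 0.685
  ψ₂ = 0.685: g = 0.0060, g' = -0.633 → ψ₂ = 0.695
Converged at ψ₂ = 0.695.
  1: x = 0.220, y = 0.618
  2: x = 0.780, y = 0.382

y_1 (drum 2) = 0.618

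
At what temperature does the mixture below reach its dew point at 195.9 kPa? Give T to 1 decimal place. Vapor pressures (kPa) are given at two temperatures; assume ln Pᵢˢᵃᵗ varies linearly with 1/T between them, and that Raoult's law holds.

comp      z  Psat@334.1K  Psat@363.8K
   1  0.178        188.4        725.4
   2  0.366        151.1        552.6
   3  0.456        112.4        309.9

Dew-point temperature: Σzᵢ·P/Pᵢˢᵃᵗ(T) = 1. Interpolate ln Pᵢˢᵃᵗ = aᵢ + bᵢ/T.
  T = 334.1 K: ΣzᵢP/Pᵢˢᵃᵗ = 1.4544
  T = 363.8 K: ΣzᵢP/Pᵢˢᵃᵗ = 0.4661
  T = 349.0 K: ΣzᵢP/Pᵢˢᵃᵗ = 0.7999
  T = 341.6 K: ΣzᵢP/Pᵢˢᵃᵗ = 1.0686
  T = 345.3 K: ΣzᵢP/Pᵢˢᵃᵗ = 0.9230
  T = 343.5 K: ΣzᵢP/Pᵢˢᵃᵗ = 0.9907
Interpolating between 341.6 K and 343.5 K gives T ≈ 343.3 K.

T = 343.3 K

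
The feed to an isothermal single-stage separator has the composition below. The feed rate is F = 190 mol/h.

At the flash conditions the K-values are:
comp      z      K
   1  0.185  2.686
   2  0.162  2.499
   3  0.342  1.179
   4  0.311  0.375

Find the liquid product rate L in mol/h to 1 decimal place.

L = 66.7 mol/h

Let ψ = V/F and solve Σ zᵢ(Kᵢ−1)/(1+ψ(Kᵢ−1)) = 0.
Feasibility: ΣzᵢKᵢ = 1.422, Σzᵢ/Kᵢ = 1.253 — both > 1, two phases present.
Newton iteration, ψ⁰ = 0.52:
  ψ = 0.520: g = 0.0707, g' = -0.540 → ψ = 0.651
  ψ = 0.651: g = -0.0012, g' = -0.567 → ψ = 0.649
Converged at ψ = 0.649.
Then V = ψ·F = 0.6487·190 = 123.3 mol/h and L = F − V = 66.7 mol/h.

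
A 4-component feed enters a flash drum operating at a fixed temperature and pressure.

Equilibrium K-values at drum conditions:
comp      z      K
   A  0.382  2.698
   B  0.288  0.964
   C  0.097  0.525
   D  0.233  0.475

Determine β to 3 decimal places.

β = 0.753

Newton–Raphson from β = 0.66:
  β = 0.660: g = 0.0409, g' = -0.442 → β = 0.753
Converged at β = 0.753.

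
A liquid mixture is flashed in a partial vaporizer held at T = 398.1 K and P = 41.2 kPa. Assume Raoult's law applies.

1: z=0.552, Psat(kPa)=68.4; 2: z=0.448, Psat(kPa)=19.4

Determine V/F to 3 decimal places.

V/F = 0.365

Raoult's law: Kᵢ = Pᵢˢᵃᵗ/P = Pᵢˢᵃᵗ/41.2.
  K_1 = 68.4/41.2 = 1.66019, K_2 = 19.4/41.2 = 0.47087
Rachford–Rice: g(V/F) = Σ zᵢ(Kᵢ−1)/(1+V/F(Kᵢ−1)) = 0.
g(0) = ΣzᵢKᵢ − 1 = 0.127 and g(1) = 1 − Σzᵢ/Kᵢ = -0.284, so a root lies in (0, 1).
Newton–Raphson from V/F = 0.39:
  V/F = 0.390: g = -0.0089, g' = -0.351 → V/F = 0.365
Converged at V/F = 0.365.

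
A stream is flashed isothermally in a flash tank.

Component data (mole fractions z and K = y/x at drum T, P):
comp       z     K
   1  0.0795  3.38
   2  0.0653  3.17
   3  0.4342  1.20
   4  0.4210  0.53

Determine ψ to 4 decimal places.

ψ = 0.4266

Material balance + equilibrium reduce to Σ zᵢ(Kᵢ−1)/(1+ψ(Kᵢ−1)) = 0.
Feasibility: ΣzᵢKᵢ = 1.2199, Σzᵢ/Kᵢ = 1.2003 — both > 1, two phases present.
Newton–Raphson from ψ = 0.45:
  ψ = 0.4500: g = -0.00822, g' = -0.3479 → ψ = 0.4264
  ψ = 0.4264: g = 0.00007, g' = -0.3541 → ψ = 0.4266
Converged at ψ = 0.4266.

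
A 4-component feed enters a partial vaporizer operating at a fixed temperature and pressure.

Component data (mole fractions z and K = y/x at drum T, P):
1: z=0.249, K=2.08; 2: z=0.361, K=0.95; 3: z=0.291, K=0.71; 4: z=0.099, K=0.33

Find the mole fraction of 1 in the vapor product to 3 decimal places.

y_1 = 0.380

Newton–Raphson from ψ = 0.5:
  ψ = 0.500: g = -0.0423, g' = -0.257 → ψ = 0.336
  ψ = 0.336: g = -0.0000, g' = -0.261 → ψ = 0.335
Converged at ψ = 0.335.
Compositions from xᵢ = zᵢ/(1+ψ(Kᵢ−1)), yᵢ = Kᵢxᵢ:
  1: x = 0.183, y = 0.380
  2: x = 0.367, y = 0.349
  3: x = 0.322, y = 0.229
  4: x = 0.128, y = 0.042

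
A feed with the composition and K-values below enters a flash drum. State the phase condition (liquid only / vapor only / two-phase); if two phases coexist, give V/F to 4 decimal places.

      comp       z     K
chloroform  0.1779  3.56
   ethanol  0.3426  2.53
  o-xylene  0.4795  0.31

ΣzᵢKᵢ = 1.6487; Σzᵢ/Kᵢ = 1.7322.
Both exceed 1, so a two-phase solution exists.
Material balance + equilibrium reduce to Σ zᵢ(Kᵢ−1)/(1+ψ(Kᵢ−1)) = 0.
Newton–Raphson from ψ = 0.5:
  ψ = 0.5000: g = -0.00839, g' = -1.0138 → ψ = 0.4917
Converged at ψ = 0.4917.

two-phase, V/F = 0.4917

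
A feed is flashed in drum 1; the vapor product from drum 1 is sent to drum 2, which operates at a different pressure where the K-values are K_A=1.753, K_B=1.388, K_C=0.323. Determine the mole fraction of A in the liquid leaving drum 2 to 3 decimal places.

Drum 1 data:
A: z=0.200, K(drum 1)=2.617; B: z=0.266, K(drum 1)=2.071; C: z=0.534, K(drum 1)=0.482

x_A (drum 2) = 0.234

Drum 1:
Rachford–Rice: g(ψ₁) = Σ zᵢ(Kᵢ−1)/(1+ψ₁(Kᵢ−1)) = 0.
Feasibility: ΣzᵢKᵢ = 1.332, Σzᵢ/Kᵢ = 1.313 — both > 1, two phases present.
Iterate (Newton) starting at ψ₁ = 0.5:
  ψ₁ = 0.500: g = -0.0089, g' = -0.550 → ψ₁ = 0.484
Converged at ψ₁ = 0.484.
Drum-1 compositions:
  A: x = 0.112, y = 0.294
  B: x = 0.175, y = 0.363
  C: x = 0.713, y = 0.343
Drum-2 feed = drum-1 vapor: z₂ = (0.2937, 0.3629, 0.3435).
Drum 2:
Material balance + equilibrium reduce to Σ zᵢ(Kᵢ−1)/(1+ψ₂(Kᵢ−1)) = 0.
g(0) = ΣzᵢKᵢ − 1 = 0.129 and g(1) = 1 − Σzᵢ/Kᵢ = -0.492, so a root lies in (0, 1).
Newton iteration, ψ₂⁰ = 0.5:
  ψ₂ = 0.500: g = -0.0729, g' = -0.486 → ψ₂ = 0.350
  ψ₂ = 0.350: g = -0.0057, g' = -0.417 → ψ₂ = 0.336
Converged at ψ₂ = 0.336.
  A: x = 0.234, y = 0.411
  B: x = 0.321, y = 0.446
  C: x = 0.445, y = 0.144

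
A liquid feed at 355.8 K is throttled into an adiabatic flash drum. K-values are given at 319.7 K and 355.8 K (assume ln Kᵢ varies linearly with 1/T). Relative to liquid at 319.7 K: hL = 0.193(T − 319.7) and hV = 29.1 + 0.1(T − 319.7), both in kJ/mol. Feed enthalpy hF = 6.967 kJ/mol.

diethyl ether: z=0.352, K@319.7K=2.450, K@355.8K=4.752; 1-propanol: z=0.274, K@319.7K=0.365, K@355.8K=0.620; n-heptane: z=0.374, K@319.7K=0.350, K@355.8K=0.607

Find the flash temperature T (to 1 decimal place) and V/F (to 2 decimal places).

Adiabatic flash: solve Rachford–Rice at each trial T, then check hF = ψ·hV(T) + (1−ψ)·hL(T).
  T = 319.7 K: K = (2.450, 0.365, 0.350), RR gives ψ = 0.100, H_out = 2.909 kJ/mol
  T = 355.8 K: K = (4.752, 0.620, 0.607), RR gives ψ = 0.736, H_out = 25.903 kJ/mol
  T = 337.8 K: K = (3.476, 0.483, 0.468), RR gives ψ = 0.408, H_out = 14.677 kJ/mol
  T = 328.8 K: K = (2.935, 0.422, 0.407), RR gives ψ = 0.265, H_out = 9.240 kJ/mol
  T = 324.2 K: K = (2.682, 0.392, 0.377), RR gives ψ = 0.186, H_out = 6.204 kJ/mol
  T = 326.5 K: K = (2.807, 0.407, 0.392), RR gives ψ = 0.226, H_out = 7.755 kJ/mol
Linear interpolation between T = 324.2 (H_out = 6.204) and T = 326.5 (H_out = 7.755) on hF = 6.967 gives T ≈ 325.3 K, at which ψ = 0.21.

T = 325.3 K, V/F = 0.21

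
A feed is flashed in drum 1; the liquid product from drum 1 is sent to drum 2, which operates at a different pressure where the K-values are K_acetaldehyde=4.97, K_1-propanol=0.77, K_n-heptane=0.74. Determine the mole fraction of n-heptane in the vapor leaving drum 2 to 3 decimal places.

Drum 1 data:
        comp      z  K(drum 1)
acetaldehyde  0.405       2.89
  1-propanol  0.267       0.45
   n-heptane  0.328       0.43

y_n-heptane (drum 2) = 0.390

Drum 1:
Material balance + equilibrium reduce to Σ zᵢ(Kᵢ−1)/(1+ψ₁(Kᵢ−1)) = 0.
Check two-phase: ΣzᵢKᵢ = 1.432 > 1 and Σzᵢ/Kᵢ = 1.496 > 1, so g(0) = 0.432 > 0 and g(1) = -0.496 < 0.
Newton iteration, ψ₁⁰ = 0.37:
  ψ₁ = 0.370: g = 0.0292, g' = -0.799 → ψ₁ = 0.406
  ψ₁ = 0.406: g = 0.0004, g' = -0.777 → ψ₁ = 0.407
Converged at ψ₁ = 0.407.
Drum-1 compositions:
  acetaldehyde: x = 0.229, y = 0.662
  1-propanol: x = 0.344, y = 0.155
  n-heptane: x = 0.427, y = 0.184
Drum-2 feed = drum-1 liquid: z₂ = (0.2289, 0.3440, 0.4271).
Drum 2:
Let ψ₂ = V/F and solve Σ zᵢ(Kᵢ−1)/(1+ψ₂(Kᵢ−1)) = 0.
Check two-phase: ΣzᵢKᵢ = 1.719 > 1 and Σzᵢ/Kᵢ = 1.070 > 1, so g(0) = 0.719 > 0 and g(1) = -0.070 < 0.
Newton–Raphson from ψ₂ = 0.62:
  ψ₂ = 0.620: g = 0.0379, g' = -0.367 → ψ₂ = 0.723
  ψ₂ = 0.723: g = 0.0031, g' = -0.311 → ψ₂ = 0.733
Converged at ψ₂ = 0.733.
  acetaldehyde: x = 0.059, y = 0.291
  1-propanol: x = 0.414, y = 0.319
  n-heptane: x = 0.528, y = 0.390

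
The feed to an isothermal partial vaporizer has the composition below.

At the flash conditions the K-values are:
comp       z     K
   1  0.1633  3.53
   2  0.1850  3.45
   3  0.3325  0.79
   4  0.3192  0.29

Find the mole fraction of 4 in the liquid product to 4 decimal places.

x_4 = 0.4683

Rachford–Rice: g(ψ) = Σ zᵢ(Kᵢ−1)/(1+ψ(Kᵢ−1)) = 0.
g(0) = ΣzᵢKᵢ − 1 = 0.5699 and g(1) = 1 − Σzᵢ/Kᵢ = -0.6215, so a root lies in (0, 1).
Iterate (Newton) starting at ψ = 0.62:
  ψ = 0.6200: g = -0.14434, g' = -0.8663 → ψ = 0.4534
  ψ = 0.4534: g = -0.00423, g' = -0.8438 → ψ = 0.4484
Converged at ψ = 0.4484.
Compositions from xᵢ = zᵢ/(1+ψ(Kᵢ−1)), yᵢ = Kᵢxᵢ:
  1: x = 0.0765, y = 0.2701
  2: x = 0.0882, y = 0.3041
  3: x = 0.3671, y = 0.2900
  4: x = 0.4683, y = 0.1358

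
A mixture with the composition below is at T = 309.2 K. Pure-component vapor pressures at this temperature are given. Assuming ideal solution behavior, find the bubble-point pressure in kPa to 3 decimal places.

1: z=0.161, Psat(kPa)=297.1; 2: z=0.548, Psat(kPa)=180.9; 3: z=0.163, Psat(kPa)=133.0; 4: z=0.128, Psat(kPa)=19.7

Pbub = 171.167 kPa

At the bubble point ψ → 0, so ΣzᵢKᵢ = 1 with Kᵢ = Pᵢˢᵃᵗ/P ⇒ P = ΣzᵢPᵢˢᵃᵗ.
P = 0.161·297.1 + 0.548·180.9 + 0.163·133.0 + 0.128·19.7 = 171.167 kPa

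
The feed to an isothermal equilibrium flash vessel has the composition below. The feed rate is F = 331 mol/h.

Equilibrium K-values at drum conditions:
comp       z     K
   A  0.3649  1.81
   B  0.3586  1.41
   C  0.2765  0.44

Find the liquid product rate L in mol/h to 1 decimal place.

L = 58.5 mol/h

Newton–Raphson from V/F = 0.5:
  V/F = 0.5000: g = 0.11733, g' = -0.3301 → V/F = 0.8555
  V/F = 0.8555: g = -0.01380, g' = -0.4361 → V/F = 0.8238
  V/F = 0.8238: g = -0.00028, g' = -0.4187 → V/F = 0.8232
Converged at V/F = 0.8232.
Then V = V/F·F = 0.8232·331 = 272.5 mol/h and L = F − V = 58.5 mol/h.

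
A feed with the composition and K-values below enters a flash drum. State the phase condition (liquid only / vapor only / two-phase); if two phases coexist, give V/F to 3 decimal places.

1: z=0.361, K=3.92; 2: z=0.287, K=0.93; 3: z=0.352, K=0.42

ΣzᵢKᵢ = 1.830; Σzᵢ/Kᵢ = 1.239.
Both exceed 1, so a two-phase solution exists.
Newton iteration, ψ⁰ = 0.5:
  ψ = 0.500: g = 0.1201, g' = -0.745 → ψ = 0.661
  ψ = 0.661: g = 0.0074, g' = -0.671 → ψ = 0.672
Converged at ψ = 0.672.

two-phase, V/F = 0.672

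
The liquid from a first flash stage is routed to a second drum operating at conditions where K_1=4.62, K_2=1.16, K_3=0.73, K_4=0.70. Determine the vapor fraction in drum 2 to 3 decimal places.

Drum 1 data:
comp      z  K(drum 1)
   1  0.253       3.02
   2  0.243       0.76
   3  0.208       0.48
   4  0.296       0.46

V/F (drum 2) = 0.764

Drum 1:
Let ψ₁ = V/F and solve Σ zᵢ(Kᵢ−1)/(1+ψ₁(Kᵢ−1)) = 0.
Feasibility: ΣzᵢKᵢ = 1.185, Σzᵢ/Kᵢ = 1.480 — both > 1, two phases present.
Newton–Raphson from ψ₁ = 0.5:
  ψ₁ = 0.500: g = -0.1771, g' = -0.538 → ψ₁ = 0.171
  ψ₁ = 0.171: g = 0.0243, g' = -0.758 → ψ₁ = 0.203
  ψ₁ = 0.203: g = 0.0007, g' = -0.714 → ψ₁ = 0.204
Converged at ψ₁ = 0.204.
Drum-1 compositions:
  1: x = 0.179, y = 0.541
  2: x = 0.256, y = 0.194
  3: x = 0.233, y = 0.112
  4: x = 0.333, y = 0.153
Drum-2 feed = drum-1 liquid: z₂ = (0.1792, 0.2555, 0.2327, 0.3326).
Drum 2:
Material balance + equilibrium reduce to Σ zᵢ(Kᵢ−1)/(1+ψ₂(Kᵢ−1)) = 0.
Feasibility: ΣzᵢKᵢ = 1.527, Σzᵢ/Kᵢ = 1.053 — both > 1, two phases present.
Newton iteration, ψ₂⁰ = 0.39:
  ψ₂ = 0.390: g = 0.1242, g' = -0.469 → ψ₂ = 0.655
  ψ₂ = 0.655: g = 0.0290, g' = -0.283 → ψ₂ = 0.757
  ψ₂ = 0.757: g = 0.0018, g' = -0.250 → ψ₂ = 0.764
Converged at ψ₂ = 0.764.
  1: x = 0.048, y = 0.220
  2: x = 0.228, y = 0.264
  3: x = 0.293, y = 0.214
  4: x = 0.432, y = 0.302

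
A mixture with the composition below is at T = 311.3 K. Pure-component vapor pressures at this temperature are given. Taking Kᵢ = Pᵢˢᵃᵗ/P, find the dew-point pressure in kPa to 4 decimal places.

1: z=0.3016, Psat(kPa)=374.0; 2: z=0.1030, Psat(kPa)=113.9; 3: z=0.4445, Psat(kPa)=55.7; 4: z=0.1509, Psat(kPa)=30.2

Pdew = 68.0844 kPa

At the dew point ψ → 1, so Σzᵢ/Kᵢ = 1 with Kᵢ = Pᵢˢᵃᵗ/P ⇒ 1/P = Σzᵢ/Pᵢˢᵃᵗ.
1/P = 0.3016/374.0 + 0.1030/113.9 + 0.4445/55.7 + 0.1509/30.2 = 0.0146877 ⇒ P = 68.0844 kPa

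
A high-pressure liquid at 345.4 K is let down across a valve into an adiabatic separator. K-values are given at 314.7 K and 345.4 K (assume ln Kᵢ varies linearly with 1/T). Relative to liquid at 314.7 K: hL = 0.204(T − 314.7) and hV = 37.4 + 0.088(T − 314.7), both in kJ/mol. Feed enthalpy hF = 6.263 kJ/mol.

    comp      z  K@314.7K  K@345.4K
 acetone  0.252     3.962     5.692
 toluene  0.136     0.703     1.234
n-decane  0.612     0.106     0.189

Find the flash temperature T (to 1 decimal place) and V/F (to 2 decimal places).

T = 324.1 K, V/F = 0.12

Adiabatic flash: solve Rachford–Rice at each trial T, then check hF = ψ·hV(T) + (1−ψ)·hL(T).
  T = 314.7 K: K = (3.962, 0.703, 0.106), RR gives ψ = 0.067, H_out = 2.499 kJ/mol
  T = 345.4 K: K = (5.692, 1.234, 0.189), RR gives ψ = 0.224, H_out = 13.846 kJ/mol
  T = 330.0 K: K = (4.786, 0.943, 0.143), RR gives ψ = 0.150, H_out = 8.449 kJ/mol
  T = 322.4 K: K = (4.367, 0.818, 0.124), RR gives ψ = 0.110, H_out = 5.595 kJ/mol
  T = 326.2 K: K = (4.574, 0.879, 0.133), RR gives ψ = 0.130, H_out = 7.043 kJ/mol
  T = 324.3 K: K = (4.470, 0.848, 0.129), RR gives ψ = 0.120, H_out = 6.324 kJ/mol
Linear interpolation between T = 322.4 (H_out = 5.595) and T = 324.3 (H_out = 6.324) on hF = 6.263 gives T ≈ 324.1 K, at which ψ = 0.12.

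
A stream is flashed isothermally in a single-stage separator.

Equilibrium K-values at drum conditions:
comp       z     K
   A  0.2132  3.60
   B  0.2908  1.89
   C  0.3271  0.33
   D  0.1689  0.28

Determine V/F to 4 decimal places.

Material balance + equilibrium reduce to Σ zᵢ(Kᵢ−1)/(1+V/F(Kᵢ−1)) = 0.
Feasibility: ΣzᵢKᵢ = 1.4724, Σzᵢ/Kᵢ = 1.8075 — both > 1, two phases present.
Newton iteration, V/F⁰ = 0.5:
  V/F = 0.5000: g = -0.09945, g' = -0.9286 → V/F = 0.3929
  V/F = 0.3929: g = -0.00107, g' = -0.9199 → V/F = 0.3917
Converged at V/F = 0.3917.

V/F = 0.3917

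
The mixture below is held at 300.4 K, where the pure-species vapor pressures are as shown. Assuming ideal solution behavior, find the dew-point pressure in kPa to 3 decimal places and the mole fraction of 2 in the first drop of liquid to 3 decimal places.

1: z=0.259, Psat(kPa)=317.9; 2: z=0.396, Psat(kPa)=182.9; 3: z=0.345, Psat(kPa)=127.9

At the dew point ψ → 1, so Σzᵢ/Kᵢ = 1 with Kᵢ = Pᵢˢᵃᵗ/P ⇒ 1/P = Σzᵢ/Pᵢˢᵃᵗ.
1/P = 0.259/317.9 + 0.396/182.9 + 0.345/127.9 = 0.005677 ⇒ P = 176.141 kPa
xᵢ = zᵢP/Pᵢˢᵃᵗ ⇒ x_2 = 0.396·176.141/182.9 = 0.381

Pdew = 176.141 kPa, x_2 = 0.381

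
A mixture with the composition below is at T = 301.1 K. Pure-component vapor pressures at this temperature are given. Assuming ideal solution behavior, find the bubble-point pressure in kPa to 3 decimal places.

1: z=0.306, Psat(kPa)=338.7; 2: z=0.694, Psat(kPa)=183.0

Pbub = 230.644 kPa

At the bubble point ψ → 0, so ΣzᵢKᵢ = 1 with Kᵢ = Pᵢˢᵃᵗ/P ⇒ P = ΣzᵢPᵢˢᵃᵗ.
P = 0.306·338.7 + 0.694·183.0 = 230.644 kPa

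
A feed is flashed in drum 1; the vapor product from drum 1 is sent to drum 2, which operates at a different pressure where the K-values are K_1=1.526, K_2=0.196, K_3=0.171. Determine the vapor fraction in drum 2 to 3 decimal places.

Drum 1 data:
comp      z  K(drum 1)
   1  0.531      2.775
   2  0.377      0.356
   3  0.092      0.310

V/F (drum 2) = 0.442

Drum 1:
Let ψ₁ = V/F and solve Σ zᵢ(Kᵢ−1)/(1+ψ₁(Kᵢ−1)) = 0.
g(0) = ΣzᵢKᵢ − 1 = 0.636 and g(1) = 1 − Σzᵢ/Kᵢ = -0.547, so a root lies in (0, 1).
Newton iteration, ψ₁⁰ = 0.36:
  ψ₁ = 0.360: g = 0.1745, g' = -0.965 → ψ₁ = 0.541
  ψ₁ = 0.541: g = 0.0071, g' = -0.915 → ψ₁ = 0.549
Converged at ψ₁ = 0.549.
Drum-1 compositions:
  1: x = 0.269, y = 0.747
  2: x = 0.583, y = 0.208
  3: x = 0.148, y = 0.046
Drum-2 feed = drum-1 vapor: z₂ = (0.7466, 0.2075, 0.0459).
Drum 2:
Newton–Raphson from ψ₂ = 0.6:
  ψ₂ = 0.600: g = -0.0995, g' = -0.745 → ψ₂ = 0.466
  ψ₂ = 0.466: g = -0.0136, g' = -0.560 → ψ₂ = 0.442
Converged at ψ₂ = 0.442.
  1: x = 0.606, y = 0.925
  2: x = 0.322, y = 0.063
  3: x = 0.072, y = 0.012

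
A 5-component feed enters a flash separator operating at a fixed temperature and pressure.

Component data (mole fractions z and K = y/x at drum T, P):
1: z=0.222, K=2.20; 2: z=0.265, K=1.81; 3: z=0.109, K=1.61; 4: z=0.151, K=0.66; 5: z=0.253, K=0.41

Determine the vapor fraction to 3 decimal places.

ψ = 0.714

Newton–Raphson from ψ = 0.5:
  ψ = 0.500: g = 0.0966, g' = -0.439 → ψ = 0.720
  ψ = 0.720: g = -0.0028, g' = -0.478 → ψ = 0.714
Converged at ψ = 0.714.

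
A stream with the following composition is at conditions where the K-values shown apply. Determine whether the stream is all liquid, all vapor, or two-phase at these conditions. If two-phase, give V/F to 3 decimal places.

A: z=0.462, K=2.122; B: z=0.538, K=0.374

ΣzᵢKᵢ = 1.182; Σzᵢ/Kᵢ = 1.656.
Both exceed 1, so a two-phase solution exists.
Let ψ = V/F and solve Σ zᵢ(Kᵢ−1)/(1+ψ(Kᵢ−1)) = 0.
Binary case is linear: z₁(K₁−1)(1+ψ(K₂−1)) + z₂(K₂−1)(1+ψ(K₁−1)) = 0
⇒ ψ = [z₁(K₁−1)+z₂(K₂−1)] / [−(K₁−1)(K₂−1)] = 0.1816/0.7024 = 0.259

two-phase, V/F = 0.259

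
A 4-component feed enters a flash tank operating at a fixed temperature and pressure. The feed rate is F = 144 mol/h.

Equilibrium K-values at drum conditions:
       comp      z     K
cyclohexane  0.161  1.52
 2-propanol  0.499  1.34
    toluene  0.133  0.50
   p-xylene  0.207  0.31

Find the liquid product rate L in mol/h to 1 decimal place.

L = 117.9 mol/h

Rachford–Rice: g(ψ) = Σ zᵢ(Kᵢ−1)/(1+ψ(Kᵢ−1)) = 0.
Feasibility: ΣzᵢKᵢ = 1.044, Σzᵢ/Kᵢ = 1.412 — both > 1, two phases present.
Iterate (Newton) starting at ψ = 0.5:
  ψ = 0.500: g = -0.0953, g' = -0.358 → ψ = 0.234
  ψ = 0.234: g = -0.0139, g' = -0.267 → ψ = 0.182
  ψ = 0.182: g = -0.0003, g' = -0.257 → ψ = 0.181
Converged at ψ = 0.181.
Then V = ψ·F = 0.1810·144 = 26.1 mol/h and L = F − V = 117.9 mol/h.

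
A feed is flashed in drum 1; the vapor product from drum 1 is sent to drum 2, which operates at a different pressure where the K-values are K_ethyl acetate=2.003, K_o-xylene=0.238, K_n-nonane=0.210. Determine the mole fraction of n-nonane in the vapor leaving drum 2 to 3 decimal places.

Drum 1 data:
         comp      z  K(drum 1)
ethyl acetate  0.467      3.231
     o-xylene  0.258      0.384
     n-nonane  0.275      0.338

Drum 1:
Iterate (Newton) starting at ψ₁ = 0.5:
  ψ₁ = 0.500: g = -0.0093, g' = -0.993 → ψ₁ = 0.491
Converged at ψ₁ = 0.491.
Drum-1 compositions:
  ethyl acetate: x = 0.223, y = 0.720
  o-xylene: x = 0.370, y = 0.142
  n-nonane: x = 0.407, y = 0.138
Drum-2 feed = drum-1 vapor: z₂ = (0.7203, 0.1420, 0.1377).
Drum 2:
Rachford–Rice: g(ψ₂) = Σ zᵢ(Kᵢ−1)/(1+ψ₂(Kᵢ−1)) = 0.
Check two-phase: ΣzᵢKᵢ = 1.506 > 1 and Σzᵢ/Kᵢ = 1.612 > 1, so g(0) = 0.506 > 0 and g(1) = -0.612 < 0.
Iterate (Newton) starting at ψ₂ = 0.4:
  ψ₂ = 0.400: g = 0.2010, g' = -0.723 → ψ₂ = 0.678
  ψ₂ = 0.678: g = -0.0279, g' = -1.008 → ψ₂ = 0.650
  ψ₂ = 0.650: g = -0.0008, g' = -0.953 → ψ₂ = 0.649
Converged at ψ₂ = 0.649.
  ethyl acetate: x = 0.436, y = 0.874
  o-xylene: x = 0.281, y = 0.067
  n-nonane: x = 0.283, y = 0.059

y_n-nonane (drum 2) = 0.059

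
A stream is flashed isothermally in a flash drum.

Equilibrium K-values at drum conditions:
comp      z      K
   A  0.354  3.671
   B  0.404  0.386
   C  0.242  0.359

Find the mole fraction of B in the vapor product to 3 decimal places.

y_B = 0.195

Rachford–Rice: g(β) = Σ zᵢ(Kᵢ−1)/(1+β(Kᵢ−1)) = 0.
Feasibility: ΣzᵢKᵢ = 1.542, Σzᵢ/Kᵢ = 1.817 — both > 1, two phases present.
Iterate (Newton) starting at β = 0.5:
  β = 0.500: g = -0.1814, g' = -0.996 → β = 0.318
  β = 0.318: g = 0.0084, g' = -1.131 → β = 0.325
Converged at β = 0.325.
Compositions from xᵢ = zᵢ/(1+β(Kᵢ−1)), yᵢ = Kᵢxᵢ:
  A: x = 0.189, y = 0.695
  B: x = 0.505, y = 0.195
  C: x = 0.306, y = 0.110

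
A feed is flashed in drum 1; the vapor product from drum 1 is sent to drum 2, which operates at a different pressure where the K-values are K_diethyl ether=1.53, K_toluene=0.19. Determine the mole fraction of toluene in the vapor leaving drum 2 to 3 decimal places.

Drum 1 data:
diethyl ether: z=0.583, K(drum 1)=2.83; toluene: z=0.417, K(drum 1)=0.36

y_toluene (drum 2) = 0.075

Drum 1:
Let ψ₁ = V/F and solve Σ zᵢ(Kᵢ−1)/(1+ψ₁(Kᵢ−1)) = 0.
Feasibility: ΣzᵢKᵢ = 1.800, Σzᵢ/Kᵢ = 1.364 — both > 1, two phases present.
Iterate (Newton) starting at ψ₁ = 0.5:
  ψ₁ = 0.500: g = 0.1647, g' = -0.902 → ψ₁ = 0.683
Converged at ψ₁ = 0.683.
Drum-1 compositions:
  diethyl ether: x = 0.259, y = 0.733
  toluene: x = 0.741, y = 0.267
Drum-2 feed = drum-1 vapor: z₂ = (0.7333, 0.2667).
Drum 2:
Let ψ₂ = V/F and solve Σ zᵢ(Kᵢ−1)/(1+ψ₂(Kᵢ−1)) = 0.
Feasibility: ΣzᵢKᵢ = 1.173, Σzᵢ/Kᵢ = 1.883 — both > 1, two phases present.
Binary case is linear: z₁(K₁−1)(1+ψ₂(K₂−1)) + z₂(K₂−1)(1+ψ₂(K₁−1)) = 0
⇒ ψ₂ = [z₁(K₁−1)+z₂(K₂−1)] / [−(K₁−1)(K₂−1)] = 0.1726/0.4293 = 0.402
  diethyl ether: x = 0.604, y = 0.925
  toluene: x = 0.396, y = 0.075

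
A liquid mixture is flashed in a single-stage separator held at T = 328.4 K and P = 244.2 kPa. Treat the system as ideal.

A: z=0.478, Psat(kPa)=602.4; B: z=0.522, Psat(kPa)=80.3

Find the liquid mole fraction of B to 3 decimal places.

x_B = 0.686

Raoult's law: Kᵢ = Pᵢˢᵃᵗ/P = Pᵢˢᵃᵗ/244.2.
  K_A = 602.4/244.2 = 2.46683, K_B = 80.3/244.2 = 0.32883
Material balance + equilibrium reduce to Σ zᵢ(Kᵢ−1)/(1+V/F(Kᵢ−1)) = 0.
g(0) = ΣzᵢKᵢ − 1 = 0.351 and g(1) = 1 − Σzᵢ/Kᵢ = -0.781, so a root lies in (0, 1).
Newton–Raphson from V/F = 0.5:
  V/F = 0.500: g = -0.1228, g' = -0.875 → V/F = 0.360
  V/F = 0.360: g = -0.0028, g' = -0.849 → V/F = 0.356
Converged at V/F = 0.356.
Compositions from xᵢ = zᵢ/(1+V/F(Kᵢ−1)), yᵢ = Kᵢxᵢ:
  A: x = 0.314, y = 0.774
  B: x = 0.686, y = 0.226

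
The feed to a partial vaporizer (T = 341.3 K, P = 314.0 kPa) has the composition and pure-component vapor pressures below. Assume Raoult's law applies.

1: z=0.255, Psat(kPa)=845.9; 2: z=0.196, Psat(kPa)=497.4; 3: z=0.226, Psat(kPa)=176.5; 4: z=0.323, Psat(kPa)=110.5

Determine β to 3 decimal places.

β = 0.316

Raoult's law: Kᵢ = Pᵢˢᵃᵗ/P = Pᵢˢᵃᵗ/314.0.
  K_1 = 845.9/314.0 = 2.69395, K_2 = 497.4/314.0 = 1.58408, K_3 = 176.5/314.0 = 0.56210, K_4 = 110.5/314.0 = 0.35191
Let β = V/F and solve Σ zᵢ(Kᵢ−1)/(1+β(Kᵢ−1)) = 0.
Check two-phase: ΣzᵢKᵢ = 1.238 > 1 and Σzᵢ/Kᵢ = 1.538 > 1, so g(0) = 0.238 > 0 and g(1) = -0.538 < 0.
Newton–Raphson from β = 0.5:
  β = 0.500: g = -0.1139, g' = -0.623 → β = 0.317
  β = 0.317: g = -0.0007, g' = -0.631 → β = 0.316
Converged at β = 0.316.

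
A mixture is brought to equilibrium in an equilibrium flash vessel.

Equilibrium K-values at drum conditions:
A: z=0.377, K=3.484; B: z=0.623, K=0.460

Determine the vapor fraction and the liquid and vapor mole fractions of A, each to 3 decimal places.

ψ = 0.447, x_A = 0.179, y_A = 0.622

Binary case is linear: z₁(K₁−1)(1+ψ(K₂−1)) + z₂(K₂−1)(1+ψ(K₁−1)) = 0
⇒ ψ = [z₁(K₁−1)+z₂(K₂−1)] / [−(K₁−1)(K₂−1)] = 0.6000/1.3414 = 0.447
Compositions from xᵢ = zᵢ/(1+ψ(Kᵢ−1)), yᵢ = Kᵢxᵢ:
  A: x = 0.179, y = 0.622
  B: x = 0.821, y = 0.378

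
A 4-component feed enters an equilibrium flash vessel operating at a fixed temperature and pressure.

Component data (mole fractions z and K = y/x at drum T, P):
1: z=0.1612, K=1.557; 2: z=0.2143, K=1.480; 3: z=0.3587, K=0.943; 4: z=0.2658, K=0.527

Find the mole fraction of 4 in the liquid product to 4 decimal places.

Newton–Raphson from ψ = 0.5:
  ψ = 0.5000: g = -0.03253, g' = -0.1660 → ψ = 0.3040
  ψ = 0.3040: g = -0.00109, g' = -0.1565 → ψ = 0.2970
Converged at ψ = 0.2970.
Compositions from xᵢ = zᵢ/(1+ψ(Kᵢ−1)), yᵢ = Kᵢxᵢ:
  1: x = 0.1383, y = 0.2154
  2: x = 0.1876, y = 0.2776
  3: x = 0.3649, y = 0.3441
  4: x = 0.3092, y = 0.1630

x_4 = 0.3092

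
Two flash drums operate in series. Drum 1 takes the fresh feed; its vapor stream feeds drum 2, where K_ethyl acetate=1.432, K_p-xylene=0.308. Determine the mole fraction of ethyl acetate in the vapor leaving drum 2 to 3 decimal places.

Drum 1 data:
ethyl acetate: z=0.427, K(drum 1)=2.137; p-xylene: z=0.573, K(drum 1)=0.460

y_ethyl acetate (drum 2) = 0.882

Drum 1:
Rachford–Rice: g(ψ₁) = Σ zᵢ(Kᵢ−1)/(1+ψ₁(Kᵢ−1)) = 0.
Check two-phase: ΣzᵢKᵢ = 1.176 > 1 and Σzᵢ/Kᵢ = 1.445 > 1, so g(0) = 0.176 > 0 and g(1) = -0.445 < 0.
Binary case is linear: z₁(K₁−1)(1+ψ₁(K₂−1)) + z₂(K₂−1)(1+ψ₁(K₁−1)) = 0
⇒ ψ₁ = [z₁(K₁−1)+z₂(K₂−1)] / [−(K₁−1)(K₂−1)] = 0.1761/0.6140 = 0.287
Drum-1 compositions:
  ethyl acetate: x = 0.322, y = 0.688
  p-xylene: x = 0.678, y = 0.312
Drum-2 feed = drum-1 vapor: z₂ = (0.6881, 0.3119).
Drum 2:
Let ψ₂ = V/F and solve Σ zᵢ(Kᵢ−1)/(1+ψ₂(Kᵢ−1)) = 0.
Check two-phase: ΣzᵢKᵢ = 1.081 > 1 and Σzᵢ/Kᵢ = 1.493 > 1, so g(0) = 0.081 > 0 and g(1) = -0.493 < 0.
Newton–Raphson from ψ₂ = 0.33:
  ψ₂ = 0.330: g = -0.0195, g' = -0.349 → ψ₂ = 0.274
  ψ₂ = 0.274: g = -0.0006, g' = -0.330 → ψ₂ = 0.272
Converged at ψ₂ = 0.272.
  ethyl acetate: x = 0.616, y = 0.882
  p-xylene: x = 0.384, y = 0.118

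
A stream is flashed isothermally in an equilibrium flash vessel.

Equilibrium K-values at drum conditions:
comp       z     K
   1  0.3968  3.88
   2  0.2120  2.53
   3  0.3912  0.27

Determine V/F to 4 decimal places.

V/F = 0.6633

Rachford–Rice: g(V/F) = Σ zᵢ(Kᵢ−1)/(1+V/F(Kᵢ−1)) = 0.
Feasibility: ΣzᵢKᵢ = 2.1816, Σzᵢ/Kᵢ = 1.6350 — both > 1, two phases present.
Newton–Raphson from V/F = 0.6:
  V/F = 0.6000: g = 0.07988, g' = -1.2372 → V/F = 0.6646
  V/F = 0.6646: g = -0.00165, g' = -1.2960 → V/F = 0.6633
Converged at V/F = 0.6633.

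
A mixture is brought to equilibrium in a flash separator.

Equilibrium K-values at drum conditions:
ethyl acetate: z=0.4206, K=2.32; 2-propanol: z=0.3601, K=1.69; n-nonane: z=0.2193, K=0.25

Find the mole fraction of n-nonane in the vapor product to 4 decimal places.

Rachford–Rice: g(V/F) = Σ zᵢ(Kᵢ−1)/(1+V/F(Kᵢ−1)) = 0.
Check two-phase: ΣzᵢKᵢ = 1.6392 > 1 and Σzᵢ/Kᵢ = 1.2716 > 1, so g(0) = 0.6392 > 0 and g(1) = -0.2716 < 0.
Newton–Raphson from V/F = 0.56:
  V/F = 0.5600: g = 0.21486, g' = -0.6982 → V/F = 0.8678
  V/F = 0.8678: g = -0.05683, g' = -1.2380 → V/F = 0.8218
  V/F = 0.8218: g = -0.00389, g' = -1.0767 → V/F = 0.8182
Converged at V/F = 0.8182.
Compositions from xᵢ = zᵢ/(1+V/F(Kᵢ−1)), yᵢ = Kᵢxᵢ:
  ethyl acetate: x = 0.2022, y = 0.4691
  2-propanol: x = 0.2302, y = 0.3890
  n-nonane: x = 0.5676, y = 0.1419

y_n-nonane = 0.1419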